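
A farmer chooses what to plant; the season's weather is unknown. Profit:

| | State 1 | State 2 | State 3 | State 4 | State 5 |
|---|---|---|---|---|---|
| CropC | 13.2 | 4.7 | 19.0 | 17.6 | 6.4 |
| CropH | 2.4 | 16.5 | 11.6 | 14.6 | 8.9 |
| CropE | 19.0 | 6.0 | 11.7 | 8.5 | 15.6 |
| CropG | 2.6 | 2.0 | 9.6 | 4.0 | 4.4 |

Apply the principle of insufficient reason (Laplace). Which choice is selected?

CropC

Row averages: CropC=12.18, CropH=10.8, CropE=12.16, CropG=4.52
Highest average = 12.18 → CropC.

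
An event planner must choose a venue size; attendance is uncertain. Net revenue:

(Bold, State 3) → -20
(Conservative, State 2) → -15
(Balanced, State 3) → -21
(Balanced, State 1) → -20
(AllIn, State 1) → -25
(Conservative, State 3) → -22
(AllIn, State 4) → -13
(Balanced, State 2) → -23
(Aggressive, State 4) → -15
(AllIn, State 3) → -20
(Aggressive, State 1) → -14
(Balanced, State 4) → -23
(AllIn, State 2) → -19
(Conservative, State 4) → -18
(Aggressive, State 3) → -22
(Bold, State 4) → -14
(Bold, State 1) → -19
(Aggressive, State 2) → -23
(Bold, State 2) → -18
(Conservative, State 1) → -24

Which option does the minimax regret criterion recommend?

Bold

Column bests: State 1=-14, State 2=-15, State 3=-20, State 4=-13.
Conservative regrets: 10, 0, 2, 5 → max 10
Balanced regrets: 6, 8, 1, 10 → max 10
Aggressive regrets: 0, 8, 2, 2 → max 8
Bold regrets: 5, 3, 0, 1 → max 5
AllIn regrets: 11, 4, 0, 0 → max 11
Smallest max regret = 5 → Bold.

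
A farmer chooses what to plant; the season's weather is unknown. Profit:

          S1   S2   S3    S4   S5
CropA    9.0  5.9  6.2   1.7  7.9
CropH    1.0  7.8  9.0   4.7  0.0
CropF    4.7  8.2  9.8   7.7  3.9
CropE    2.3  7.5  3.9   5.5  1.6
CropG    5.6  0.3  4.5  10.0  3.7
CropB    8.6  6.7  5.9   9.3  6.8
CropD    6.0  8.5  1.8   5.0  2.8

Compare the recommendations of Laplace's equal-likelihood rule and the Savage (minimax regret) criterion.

laplace → CropB; minimax regret → CropB (agree)

Row averages: CropA=6.14, CropH=4.5, CropF=6.86, CropE=4.16, CropG=4.82, CropB=7.46, CropD=4.82
Highest average = 7.46 → CropB.
Column bests: S1=9.0, S2=8.5, S3=9.8, S4=10.0, S5=7.9.
CropA regrets: 0.0, 2.6, 3.6, 8.3, 0.0 → max 8.3
CropH regrets: 8.0, 0.7, 0.8, 5.3, 7.9 → max 8.0
CropF regrets: 4.3, 0.3, 0.0, 2.3, 4.0 → max 4.3
CropE regrets: 6.7, 1.0, 5.9, 4.5, 6.3 → max 6.7
CropG regrets: 3.4, 8.2, 5.3, 0.0, 4.2 → max 8.2
CropB regrets: 0.4, 1.8, 3.9, 0.7, 1.1 → max 3.9
CropD regrets: 3.0, 0.0, 8.0, 5.0, 5.1 → max 8.0
Smallest max regret = 3.9 → CropB.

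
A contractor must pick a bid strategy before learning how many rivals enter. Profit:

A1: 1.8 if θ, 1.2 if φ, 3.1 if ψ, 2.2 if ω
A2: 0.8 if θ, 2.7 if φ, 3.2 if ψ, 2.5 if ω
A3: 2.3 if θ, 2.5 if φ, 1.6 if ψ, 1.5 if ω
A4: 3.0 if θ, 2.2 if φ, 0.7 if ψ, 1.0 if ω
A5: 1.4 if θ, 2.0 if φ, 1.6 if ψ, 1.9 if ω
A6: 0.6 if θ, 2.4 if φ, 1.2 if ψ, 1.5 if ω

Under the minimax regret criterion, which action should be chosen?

Column bests: θ=3.0, φ=2.7, ψ=3.2, ω=2.5.
A1 regrets: 1.2, 1.5, 0.1, 0.3 → max 1.5
A2 regrets: 2.2, 0.0, 0.0, 0.0 → max 2.2
A3 regrets: 0.7, 0.2, 1.6, 1.0 → max 1.6
A4 regrets: 0.0, 0.5, 2.5, 1.5 → max 2.5
A5 regrets: 1.6, 0.7, 1.6, 0.6 → max 1.6
A6 regrets: 2.4, 0.3, 2.0, 1.0 → max 2.4
Smallest max regret = 1.5 → A1.

A1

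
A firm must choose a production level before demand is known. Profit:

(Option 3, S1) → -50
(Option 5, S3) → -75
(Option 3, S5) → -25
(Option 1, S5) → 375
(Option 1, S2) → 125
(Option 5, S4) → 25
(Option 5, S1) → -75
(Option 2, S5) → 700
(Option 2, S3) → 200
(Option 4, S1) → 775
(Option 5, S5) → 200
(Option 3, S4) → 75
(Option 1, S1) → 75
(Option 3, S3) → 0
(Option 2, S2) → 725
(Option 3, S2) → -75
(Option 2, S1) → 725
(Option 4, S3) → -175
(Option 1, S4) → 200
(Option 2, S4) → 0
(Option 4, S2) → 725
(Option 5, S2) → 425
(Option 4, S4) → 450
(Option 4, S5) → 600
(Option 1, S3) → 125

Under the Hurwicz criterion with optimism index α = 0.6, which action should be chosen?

Option 1: 0.6·375 + 0.4·75 = 255
Option 2: 0.6·725 + 0.4·0 = 435
Option 3: 0.6·75 + 0.4·(-75) = 15
Option 4: 0.6·775 + 0.4·(-175) = 395
Option 5: 0.6·425 + 0.4·(-75) = 225
Highest Hurwicz score = 435 → Option 2.

Option 2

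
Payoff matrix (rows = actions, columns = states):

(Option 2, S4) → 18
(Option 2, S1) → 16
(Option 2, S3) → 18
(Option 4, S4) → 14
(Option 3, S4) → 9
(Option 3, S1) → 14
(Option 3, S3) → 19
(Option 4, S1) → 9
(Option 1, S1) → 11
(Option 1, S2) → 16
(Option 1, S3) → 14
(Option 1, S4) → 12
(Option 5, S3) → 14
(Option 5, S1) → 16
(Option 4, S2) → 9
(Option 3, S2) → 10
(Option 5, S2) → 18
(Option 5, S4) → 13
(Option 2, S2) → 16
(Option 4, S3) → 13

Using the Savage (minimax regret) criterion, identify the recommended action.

Option 2

Column bests: S1=16, S2=18, S3=19, S4=18.
Option 1 regrets: 5, 2, 5, 6 → max 6
Option 2 regrets: 0, 2, 1, 0 → max 2
Option 3 regrets: 2, 8, 0, 9 → max 9
Option 4 regrets: 7, 9, 6, 4 → max 9
Option 5 regrets: 0, 0, 5, 5 → max 5
Smallest max regret = 2 → Option 2.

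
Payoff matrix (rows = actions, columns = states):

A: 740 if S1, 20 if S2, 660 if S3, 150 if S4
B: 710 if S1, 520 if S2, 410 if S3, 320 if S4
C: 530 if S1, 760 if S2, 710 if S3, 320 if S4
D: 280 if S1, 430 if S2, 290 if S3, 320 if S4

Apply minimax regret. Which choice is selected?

C

Column bests: S1=740, S2=760, S3=710, S4=320.
A regrets: 0, 740, 50, 170 → max 740
B regrets: 30, 240, 300, 0 → max 300
C regrets: 210, 0, 0, 0 → max 210
D regrets: 460, 330, 420, 0 → max 460
Smallest max regret = 210 → C.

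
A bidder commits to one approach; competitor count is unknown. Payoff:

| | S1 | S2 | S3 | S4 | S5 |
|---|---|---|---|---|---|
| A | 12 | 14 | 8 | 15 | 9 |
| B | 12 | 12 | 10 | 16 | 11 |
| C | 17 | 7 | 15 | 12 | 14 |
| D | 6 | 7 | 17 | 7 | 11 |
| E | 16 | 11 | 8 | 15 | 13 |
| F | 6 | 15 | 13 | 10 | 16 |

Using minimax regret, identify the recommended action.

B

Column bests: S1=17, S2=15, S3=17, S4=16, S5=16.
A regrets: 5, 1, 9, 1, 7 → max 9
B regrets: 5, 3, 7, 0, 5 → max 7
C regrets: 0, 8, 2, 4, 2 → max 8
D regrets: 11, 8, 0, 9, 5 → max 11
E regrets: 1, 4, 9, 1, 3 → max 9
F regrets: 11, 0, 4, 6, 0 → max 11
Smallest max regret = 7 → B.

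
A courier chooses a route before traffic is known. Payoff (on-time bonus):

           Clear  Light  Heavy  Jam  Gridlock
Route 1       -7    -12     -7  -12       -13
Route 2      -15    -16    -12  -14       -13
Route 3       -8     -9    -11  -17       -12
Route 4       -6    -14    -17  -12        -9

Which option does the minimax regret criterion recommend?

Column bests: Clear=-6, Light=-9, Heavy=-7, Jam=-12, Gridlock=-9.
Route 1 regrets: 1, 3, 0, 0, 4 → max 4
Route 2 regrets: 9, 7, 5, 2, 4 → max 9
Route 3 regrets: 2, 0, 4, 5, 3 → max 5
Route 4 regrets: 0, 5, 10, 0, 0 → max 10
Smallest max regret = 4 → Route 1.

Route 1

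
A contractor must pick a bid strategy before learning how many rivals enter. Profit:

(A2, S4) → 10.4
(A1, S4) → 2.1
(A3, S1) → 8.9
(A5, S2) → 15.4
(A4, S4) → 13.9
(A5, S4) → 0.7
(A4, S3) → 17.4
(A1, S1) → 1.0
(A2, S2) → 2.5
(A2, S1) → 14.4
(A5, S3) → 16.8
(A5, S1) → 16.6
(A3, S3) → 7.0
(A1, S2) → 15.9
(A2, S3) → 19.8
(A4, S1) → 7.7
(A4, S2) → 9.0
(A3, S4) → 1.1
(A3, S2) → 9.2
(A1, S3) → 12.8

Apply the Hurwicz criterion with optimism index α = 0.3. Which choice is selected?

A1: 0.3·15.9 + 0.7·1.0 = 5.47
A2: 0.3·19.8 + 0.7·2.5 = 7.69
A3: 0.3·9.2 + 0.7·1.1 = 3.53
A4: 0.3·17.4 + 0.7·7.7 = 10.61
A5: 0.3·16.8 + 0.7·0.7 = 5.53
Highest Hurwicz score = 10.61 → A4.

A4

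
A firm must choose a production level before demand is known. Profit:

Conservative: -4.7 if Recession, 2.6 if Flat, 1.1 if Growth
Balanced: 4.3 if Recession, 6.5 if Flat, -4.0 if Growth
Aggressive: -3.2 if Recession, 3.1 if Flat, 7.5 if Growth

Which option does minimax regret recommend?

Aggressive

Column bests: Recession=4.3, Flat=6.5, Growth=7.5.
Conservative regrets: 9.0, 3.9, 6.4 → max 9.0
Balanced regrets: 0.0, 0.0, 11.5 → max 11.5
Aggressive regrets: 7.5, 3.4, 0.0 → max 7.5
Smallest max regret = 7.5 → Aggressive.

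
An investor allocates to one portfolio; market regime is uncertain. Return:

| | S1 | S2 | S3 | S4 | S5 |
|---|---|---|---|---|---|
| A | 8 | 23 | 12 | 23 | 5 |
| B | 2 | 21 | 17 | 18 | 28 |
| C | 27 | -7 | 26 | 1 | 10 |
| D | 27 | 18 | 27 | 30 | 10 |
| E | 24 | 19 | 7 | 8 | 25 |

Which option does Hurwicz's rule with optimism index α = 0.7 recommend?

D

A: 0.7·23 + 0.3·5 = 17.6
B: 0.7·28 + 0.3·2 = 20.2
C: 0.7·27 + 0.3·(-7) = 16.8
D: 0.7·30 + 0.3·10 = 24
E: 0.7·25 + 0.3·7 = 19.6
Highest Hurwicz score = 24 → D.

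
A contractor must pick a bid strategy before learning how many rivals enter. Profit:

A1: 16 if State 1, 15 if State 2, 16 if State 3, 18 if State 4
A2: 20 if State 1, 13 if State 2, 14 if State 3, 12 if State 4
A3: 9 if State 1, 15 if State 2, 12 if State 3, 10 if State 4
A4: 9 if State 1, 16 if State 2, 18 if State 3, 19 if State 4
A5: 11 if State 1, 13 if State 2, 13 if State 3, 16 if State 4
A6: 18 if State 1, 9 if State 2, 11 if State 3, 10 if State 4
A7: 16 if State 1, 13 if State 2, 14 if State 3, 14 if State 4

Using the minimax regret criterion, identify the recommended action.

Column bests: State 1=20, State 2=16, State 3=18, State 4=19.
A1 regrets: 4, 1, 2, 1 → max 4
A2 regrets: 0, 3, 4, 7 → max 7
A3 regrets: 11, 1, 6, 9 → max 11
A4 regrets: 11, 0, 0, 0 → max 11
A5 regrets: 9, 3, 5, 3 → max 9
A6 regrets: 2, 7, 7, 9 → max 9
A7 regrets: 4, 3, 4, 5 → max 5
Smallest max regret = 4 → A1.

A1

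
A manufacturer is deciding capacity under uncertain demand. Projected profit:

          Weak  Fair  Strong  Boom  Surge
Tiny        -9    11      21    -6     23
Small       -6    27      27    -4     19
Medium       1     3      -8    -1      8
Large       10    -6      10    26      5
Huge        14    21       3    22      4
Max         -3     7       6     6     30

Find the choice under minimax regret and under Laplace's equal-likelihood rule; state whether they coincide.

Column bests: Weak=14, Fair=27, Strong=27, Boom=26, Surge=30.
Tiny regrets: 23, 16, 6, 32, 7 → max 32
Small regrets: 20, 0, 0, 30, 11 → max 30
Medium regrets: 13, 24, 35, 27, 22 → max 35
Large regrets: 4, 33, 17, 0, 25 → max 33
Huge regrets: 0, 6, 24, 4, 26 → max 26
Max regrets: 17, 20, 21, 20, 0 → max 21
Smallest max regret = 21 → Max.
Row averages: Tiny=8, Small=12.6, Medium=0.6, Large=9, Huge=12.8, Max=9.2
Highest average = 12.8 → Huge.

minimax regret → Max; laplace → Huge (disagree)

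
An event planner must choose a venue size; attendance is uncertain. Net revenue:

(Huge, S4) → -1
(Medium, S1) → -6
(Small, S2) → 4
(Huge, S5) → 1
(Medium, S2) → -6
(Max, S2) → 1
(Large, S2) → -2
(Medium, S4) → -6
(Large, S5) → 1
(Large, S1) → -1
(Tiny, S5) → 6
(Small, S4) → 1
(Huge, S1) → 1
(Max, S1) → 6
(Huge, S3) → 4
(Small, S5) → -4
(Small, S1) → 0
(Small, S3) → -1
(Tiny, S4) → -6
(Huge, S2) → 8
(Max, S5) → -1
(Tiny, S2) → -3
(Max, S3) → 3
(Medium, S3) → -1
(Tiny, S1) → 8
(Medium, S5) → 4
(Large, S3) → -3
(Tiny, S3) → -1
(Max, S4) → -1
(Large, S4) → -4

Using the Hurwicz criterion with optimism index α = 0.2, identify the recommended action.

Huge

Tiny: 0.2·8 + 0.8·(-6) = -3.2
Small: 0.2·4 + 0.8·(-4) = -2.4
Medium: 0.2·4 + 0.8·(-6) = -4
Large: 0.2·1 + 0.8·(-4) = -3
Huge: 0.2·8 + 0.8·(-1) = 0.8
Max: 0.2·6 + 0.8·(-1) = 0.4
Highest Hurwicz score = 0.8 → Huge.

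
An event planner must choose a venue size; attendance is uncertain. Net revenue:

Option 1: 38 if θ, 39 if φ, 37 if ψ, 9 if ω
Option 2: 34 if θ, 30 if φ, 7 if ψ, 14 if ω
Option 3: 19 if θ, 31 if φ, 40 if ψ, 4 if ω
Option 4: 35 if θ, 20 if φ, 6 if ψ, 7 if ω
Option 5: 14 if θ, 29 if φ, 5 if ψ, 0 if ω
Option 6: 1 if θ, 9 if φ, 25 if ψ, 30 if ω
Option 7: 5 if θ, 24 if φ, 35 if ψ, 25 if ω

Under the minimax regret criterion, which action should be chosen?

Column bests: θ=38, φ=39, ψ=40, ω=30.
Option 1 regrets: 0, 0, 3, 21 → max 21
Option 2 regrets: 4, 9, 33, 16 → max 33
Option 3 regrets: 19, 8, 0, 26 → max 26
Option 4 regrets: 3, 19, 34, 23 → max 34
Option 5 regrets: 24, 10, 35, 30 → max 35
Option 6 regrets: 37, 30, 15, 0 → max 37
Option 7 regrets: 33, 15, 5, 5 → max 33
Smallest max regret = 21 → Option 1.

Option 1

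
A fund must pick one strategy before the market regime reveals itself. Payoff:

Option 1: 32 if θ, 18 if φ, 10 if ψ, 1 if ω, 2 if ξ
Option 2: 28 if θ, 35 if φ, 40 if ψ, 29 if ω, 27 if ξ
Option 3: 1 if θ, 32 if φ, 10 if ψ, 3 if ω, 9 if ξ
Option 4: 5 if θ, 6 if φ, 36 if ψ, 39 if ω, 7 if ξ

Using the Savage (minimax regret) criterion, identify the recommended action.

Option 2

Column bests: θ=32, φ=35, ψ=40, ω=39, ξ=27.
Option 1 regrets: 0, 17, 30, 38, 25 → max 38
Option 2 regrets: 4, 0, 0, 10, 0 → max 10
Option 3 regrets: 31, 3, 30, 36, 18 → max 36
Option 4 regrets: 27, 29, 4, 0, 20 → max 29
Smallest max regret = 10 → Option 2.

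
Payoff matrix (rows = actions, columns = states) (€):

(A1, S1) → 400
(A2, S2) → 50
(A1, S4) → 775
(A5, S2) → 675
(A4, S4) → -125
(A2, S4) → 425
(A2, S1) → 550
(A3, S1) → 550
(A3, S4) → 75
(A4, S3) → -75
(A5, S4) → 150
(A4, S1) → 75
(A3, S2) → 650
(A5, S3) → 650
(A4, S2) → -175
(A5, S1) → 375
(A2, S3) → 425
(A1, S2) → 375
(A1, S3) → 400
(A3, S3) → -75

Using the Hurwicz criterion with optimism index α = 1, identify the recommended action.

A1: 1·775 + 0·375 = 775
A2: 1·550 + 0·50 = 550
A3: 1·650 + 0·(-75) = 650
A4: 1·75 + 0·(-175) = 75
A5: 1·675 + 0·150 = 675
Highest Hurwicz score = 775 → A1.

A1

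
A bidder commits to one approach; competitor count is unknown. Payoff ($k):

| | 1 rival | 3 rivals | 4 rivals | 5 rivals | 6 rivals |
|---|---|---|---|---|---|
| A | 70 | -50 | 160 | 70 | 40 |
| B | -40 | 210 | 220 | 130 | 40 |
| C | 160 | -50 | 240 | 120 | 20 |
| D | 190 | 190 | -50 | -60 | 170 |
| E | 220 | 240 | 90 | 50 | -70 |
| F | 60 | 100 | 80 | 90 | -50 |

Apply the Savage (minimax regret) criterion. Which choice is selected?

Column bests: 1 rival=220, 3 rivals=240, 4 rivals=240, 5 rivals=130, 6 rivals=170.
A regrets: 150, 290, 80, 60, 130 → max 290
B regrets: 260, 30, 20, 0, 130 → max 260
C regrets: 60, 290, 0, 10, 150 → max 290
D regrets: 30, 50, 290, 190, 0 → max 290
E regrets: 0, 0, 150, 80, 240 → max 240
F regrets: 160, 140, 160, 40, 220 → max 220
Smallest max regret = 220 → F.

F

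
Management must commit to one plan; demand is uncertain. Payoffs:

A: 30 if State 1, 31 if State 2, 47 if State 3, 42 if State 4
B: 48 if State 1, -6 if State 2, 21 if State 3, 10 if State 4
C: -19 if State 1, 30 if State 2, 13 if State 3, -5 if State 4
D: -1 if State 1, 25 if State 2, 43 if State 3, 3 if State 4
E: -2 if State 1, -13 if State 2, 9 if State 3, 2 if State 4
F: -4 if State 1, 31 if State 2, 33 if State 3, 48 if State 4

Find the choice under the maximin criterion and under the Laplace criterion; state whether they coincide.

Row minima: A=30, B=-6, C=-19, D=-1, E=-13, F=-4
Best worst-case = 30 → A.
Row averages: A=37.5, B=18.25, C=4.75, D=17.5, E=-1, F=27
Highest average = 37.5 → A.

maximin → A; laplace → A (agree)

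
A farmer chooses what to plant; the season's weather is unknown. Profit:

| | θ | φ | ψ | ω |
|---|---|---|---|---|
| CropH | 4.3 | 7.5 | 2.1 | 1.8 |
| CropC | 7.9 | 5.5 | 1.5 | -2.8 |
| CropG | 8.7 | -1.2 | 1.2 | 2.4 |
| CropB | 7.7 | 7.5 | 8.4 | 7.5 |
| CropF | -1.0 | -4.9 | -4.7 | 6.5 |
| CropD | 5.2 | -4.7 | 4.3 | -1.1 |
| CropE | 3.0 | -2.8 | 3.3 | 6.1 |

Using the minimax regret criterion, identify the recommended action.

Column bests: θ=8.7, φ=7.5, ψ=8.4, ω=7.5.
CropH regrets: 4.4, 0.0, 6.3, 5.7 → max 6.3
CropC regrets: 0.8, 2.0, 6.9, 10.3 → max 10.3
CropG regrets: 0.0, 8.7, 7.2, 5.1 → max 8.7
CropB regrets: 1.0, 0.0, 0.0, 0.0 → max 1.0
CropF regrets: 9.7, 12.4, 13.1, 1.0 → max 13.1
CropD regrets: 3.5, 12.2, 4.1, 8.6 → max 12.2
CropE regrets: 5.7, 10.3, 5.1, 1.4 → max 10.3
Smallest max regret = 1.0 → CropB.

CropB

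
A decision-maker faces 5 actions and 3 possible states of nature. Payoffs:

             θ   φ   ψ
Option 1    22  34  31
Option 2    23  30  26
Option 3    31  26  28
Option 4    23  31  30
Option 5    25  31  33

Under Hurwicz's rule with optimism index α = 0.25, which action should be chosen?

Option 1: 0.25·34 + 0.75·22 = 25
Option 2: 0.25·30 + 0.75·23 = 24.75
Option 3: 0.25·31 + 0.75·26 = 27.25
Option 4: 0.25·31 + 0.75·23 = 25
Option 5: 0.25·33 + 0.75·25 = 27
Highest Hurwicz score = 27.25 → Option 3.

Option 3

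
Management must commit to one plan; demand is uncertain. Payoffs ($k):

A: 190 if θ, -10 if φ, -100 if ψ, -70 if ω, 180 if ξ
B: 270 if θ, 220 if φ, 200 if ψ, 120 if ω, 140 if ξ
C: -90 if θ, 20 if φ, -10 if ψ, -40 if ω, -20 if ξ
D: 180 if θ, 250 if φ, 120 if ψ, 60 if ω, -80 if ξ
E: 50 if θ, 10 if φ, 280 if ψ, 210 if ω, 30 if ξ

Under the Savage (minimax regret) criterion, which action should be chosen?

B

Column bests: θ=270, φ=250, ψ=280, ω=210, ξ=180.
A regrets: 80, 260, 380, 280, 0 → max 380
B regrets: 0, 30, 80, 90, 40 → max 90
C regrets: 360, 230, 290, 250, 200 → max 360
D regrets: 90, 0, 160, 150, 260 → max 260
E regrets: 220, 240, 0, 0, 150 → max 240
Smallest max regret = 90 → B.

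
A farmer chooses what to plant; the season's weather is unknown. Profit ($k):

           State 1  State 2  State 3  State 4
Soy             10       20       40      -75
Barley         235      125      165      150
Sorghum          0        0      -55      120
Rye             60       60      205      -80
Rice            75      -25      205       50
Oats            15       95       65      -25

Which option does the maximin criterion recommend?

Row minima: Soy=-75, Barley=125, Sorghum=-55, Rye=-80, Rice=-25, Oats=-25
Best worst-case = 125 → Barley.

Barley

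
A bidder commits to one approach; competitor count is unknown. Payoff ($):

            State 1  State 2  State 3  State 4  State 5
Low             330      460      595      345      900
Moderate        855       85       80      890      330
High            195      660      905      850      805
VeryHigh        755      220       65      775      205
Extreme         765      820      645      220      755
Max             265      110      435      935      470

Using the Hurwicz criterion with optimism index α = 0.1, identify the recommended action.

Low

Low: 0.1·900 + 0.9·330 = 387
Moderate: 0.1·890 + 0.9·80 = 161
High: 0.1·905 + 0.9·195 = 266
VeryHigh: 0.1·775 + 0.9·65 = 136
Extreme: 0.1·820 + 0.9·220 = 280
Max: 0.1·935 + 0.9·110 = 192.5
Highest Hurwicz score = 387 → Low.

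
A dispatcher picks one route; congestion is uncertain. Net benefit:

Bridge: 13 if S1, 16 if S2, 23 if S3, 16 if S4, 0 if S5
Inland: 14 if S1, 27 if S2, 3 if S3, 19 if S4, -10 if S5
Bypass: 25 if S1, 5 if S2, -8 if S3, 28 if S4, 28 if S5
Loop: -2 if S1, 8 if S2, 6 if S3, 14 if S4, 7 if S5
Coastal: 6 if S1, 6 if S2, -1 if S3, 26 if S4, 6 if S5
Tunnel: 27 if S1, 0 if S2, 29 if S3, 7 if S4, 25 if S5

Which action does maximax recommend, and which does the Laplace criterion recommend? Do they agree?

Row maxima: Bridge=23, Inland=27, Bypass=28, Loop=14, Coastal=26, Tunnel=29
Best best-case = 29 → Tunnel.
Row averages: Bridge=13.6, Inland=10.6, Bypass=15.6, Loop=6.6, Coastal=8.6, Tunnel=17.6
Highest average = 17.6 → Tunnel.

maximax → Tunnel; laplace → Tunnel (agree)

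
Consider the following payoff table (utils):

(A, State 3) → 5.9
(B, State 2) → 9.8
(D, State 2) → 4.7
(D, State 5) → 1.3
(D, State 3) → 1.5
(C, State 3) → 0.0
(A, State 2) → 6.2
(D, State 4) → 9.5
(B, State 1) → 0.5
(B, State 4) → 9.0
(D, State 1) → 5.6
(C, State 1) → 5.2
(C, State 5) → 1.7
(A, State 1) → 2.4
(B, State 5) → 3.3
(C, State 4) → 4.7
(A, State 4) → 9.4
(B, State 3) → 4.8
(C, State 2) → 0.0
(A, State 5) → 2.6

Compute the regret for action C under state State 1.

Best payoff under State 1 is 5.6.
Regret = 5.6 − 5.2 = 0.4.

0.4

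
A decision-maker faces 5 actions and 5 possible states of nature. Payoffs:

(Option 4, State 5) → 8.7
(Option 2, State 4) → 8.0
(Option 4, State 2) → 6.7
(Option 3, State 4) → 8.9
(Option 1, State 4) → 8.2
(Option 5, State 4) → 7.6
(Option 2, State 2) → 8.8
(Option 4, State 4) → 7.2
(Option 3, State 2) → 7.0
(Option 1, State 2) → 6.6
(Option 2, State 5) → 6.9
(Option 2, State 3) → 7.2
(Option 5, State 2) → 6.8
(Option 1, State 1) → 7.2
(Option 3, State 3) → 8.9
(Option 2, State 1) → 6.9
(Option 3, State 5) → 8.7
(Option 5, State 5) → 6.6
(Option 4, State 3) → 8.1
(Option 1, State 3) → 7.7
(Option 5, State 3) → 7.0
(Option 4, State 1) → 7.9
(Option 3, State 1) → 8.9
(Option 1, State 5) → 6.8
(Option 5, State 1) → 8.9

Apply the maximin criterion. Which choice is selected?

Option 3

Row minima: Option 1=6.6, Option 2=6.9, Option 3=7.0, Option 4=6.7, Option 5=6.6
Best worst-case = 7.0 → Option 3.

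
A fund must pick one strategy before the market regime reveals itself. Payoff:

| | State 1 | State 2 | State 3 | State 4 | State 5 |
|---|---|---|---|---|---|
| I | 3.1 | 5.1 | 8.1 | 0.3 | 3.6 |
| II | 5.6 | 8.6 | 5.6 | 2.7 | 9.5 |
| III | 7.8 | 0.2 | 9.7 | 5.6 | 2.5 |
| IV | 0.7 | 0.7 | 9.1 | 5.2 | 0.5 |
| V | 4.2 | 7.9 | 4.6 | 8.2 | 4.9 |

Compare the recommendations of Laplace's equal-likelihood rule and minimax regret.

laplace → II; minimax regret → V (disagree)

Row averages: I=4.04, II=6.4, III=5.16, IV=3.24, V=5.96
Highest average = 6.4 → II.
Column bests: State 1=7.8, State 2=8.6, State 3=9.7, State 4=8.2, State 5=9.5.
I regrets: 4.7, 3.5, 1.6, 7.9, 5.9 → max 7.9
II regrets: 2.2, 0.0, 4.1, 5.5, 0.0 → max 5.5
III regrets: 0.0, 8.4, 0.0, 2.6, 7.0 → max 8.4
IV regrets: 7.1, 7.9, 0.6, 3.0, 9.0 → max 9.0
V regrets: 3.6, 0.7, 5.1, 0.0, 4.6 → max 5.1
Smallest max regret = 5.1 → V.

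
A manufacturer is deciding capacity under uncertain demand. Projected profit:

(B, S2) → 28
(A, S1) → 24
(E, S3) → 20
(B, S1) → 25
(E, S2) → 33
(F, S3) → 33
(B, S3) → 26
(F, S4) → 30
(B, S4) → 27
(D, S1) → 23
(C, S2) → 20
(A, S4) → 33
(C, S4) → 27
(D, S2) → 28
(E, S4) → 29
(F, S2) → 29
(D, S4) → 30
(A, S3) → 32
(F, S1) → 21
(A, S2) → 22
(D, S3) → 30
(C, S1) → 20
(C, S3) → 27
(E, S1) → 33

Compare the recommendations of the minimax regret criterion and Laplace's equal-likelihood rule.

Column bests: S1=33, S2=33, S3=33, S4=33.
A regrets: 9, 11, 1, 0 → max 11
B regrets: 8, 5, 7, 6 → max 8
C regrets: 13, 13, 6, 6 → max 13
D regrets: 10, 5, 3, 3 → max 10
E regrets: 0, 0, 13, 4 → max 13
F regrets: 12, 4, 0, 3 → max 12
Smallest max regret = 8 → B.
Row averages: A=27.75, B=26.5, C=23.5, D=27.75, E=28.75, F=28.25
Highest average = 28.75 → E.

minimax regret → B; laplace → E (disagree)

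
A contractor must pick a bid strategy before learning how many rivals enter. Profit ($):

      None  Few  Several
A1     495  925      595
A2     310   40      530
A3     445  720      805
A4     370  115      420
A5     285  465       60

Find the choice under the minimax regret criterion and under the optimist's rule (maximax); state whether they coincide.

minimax regret → A3; maximax → A1 (disagree)

Column bests: None=495, Few=925, Several=805.
A1 regrets: 0, 0, 210 → max 210
A2 regrets: 185, 885, 275 → max 885
A3 regrets: 50, 205, 0 → max 205
A4 regrets: 125, 810, 385 → max 810
A5 regrets: 210, 460, 745 → max 745
Smallest max regret = 205 → A3.
Row maxima: A1=925, A2=530, A3=805, A4=420, A5=465
Best best-case = 925 → A1.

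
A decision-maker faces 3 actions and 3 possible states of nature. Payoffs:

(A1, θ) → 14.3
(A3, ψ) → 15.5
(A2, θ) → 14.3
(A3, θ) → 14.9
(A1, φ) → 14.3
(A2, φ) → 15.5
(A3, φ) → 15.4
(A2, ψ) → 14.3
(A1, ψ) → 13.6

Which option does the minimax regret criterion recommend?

A3

Column bests: θ=14.9, φ=15.5, ψ=15.5.
A1 regrets: 0.6, 1.2, 1.9 → max 1.9
A2 regrets: 0.6, 0.0, 1.2 → max 1.2
A3 regrets: 0.0, 0.1, 0.0 → max 0.1
Smallest max regret = 0.1 → A3.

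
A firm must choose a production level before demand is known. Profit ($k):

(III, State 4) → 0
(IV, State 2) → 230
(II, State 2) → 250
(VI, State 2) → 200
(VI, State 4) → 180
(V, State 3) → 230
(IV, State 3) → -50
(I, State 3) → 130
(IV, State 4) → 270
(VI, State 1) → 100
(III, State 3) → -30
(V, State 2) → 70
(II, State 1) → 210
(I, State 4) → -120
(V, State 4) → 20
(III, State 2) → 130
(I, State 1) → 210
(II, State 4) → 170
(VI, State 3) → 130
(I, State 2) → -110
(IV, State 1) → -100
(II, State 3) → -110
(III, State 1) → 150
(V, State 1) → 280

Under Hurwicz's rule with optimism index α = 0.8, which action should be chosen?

V

I: 0.8·210 + 0.2·(-120) = 144
II: 0.8·250 + 0.2·(-110) = 178
III: 0.8·150 + 0.2·(-30) = 114
IV: 0.8·270 + 0.2·(-100) = 196
V: 0.8·280 + 0.2·20 = 228
VI: 0.8·200 + 0.2·100 = 180
Highest Hurwicz score = 228 → V.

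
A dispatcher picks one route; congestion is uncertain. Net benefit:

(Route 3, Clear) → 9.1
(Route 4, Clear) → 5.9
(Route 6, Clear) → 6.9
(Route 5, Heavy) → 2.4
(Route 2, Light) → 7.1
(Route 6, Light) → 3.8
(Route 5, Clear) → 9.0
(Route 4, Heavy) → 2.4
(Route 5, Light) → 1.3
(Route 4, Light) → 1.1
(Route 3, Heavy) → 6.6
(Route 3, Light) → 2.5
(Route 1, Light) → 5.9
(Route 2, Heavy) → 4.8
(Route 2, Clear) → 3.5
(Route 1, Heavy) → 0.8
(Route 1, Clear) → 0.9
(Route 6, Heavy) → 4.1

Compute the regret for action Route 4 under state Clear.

3.2

Best payoff under Clear is 9.1.
Regret = 9.1 − 5.9 = 3.2.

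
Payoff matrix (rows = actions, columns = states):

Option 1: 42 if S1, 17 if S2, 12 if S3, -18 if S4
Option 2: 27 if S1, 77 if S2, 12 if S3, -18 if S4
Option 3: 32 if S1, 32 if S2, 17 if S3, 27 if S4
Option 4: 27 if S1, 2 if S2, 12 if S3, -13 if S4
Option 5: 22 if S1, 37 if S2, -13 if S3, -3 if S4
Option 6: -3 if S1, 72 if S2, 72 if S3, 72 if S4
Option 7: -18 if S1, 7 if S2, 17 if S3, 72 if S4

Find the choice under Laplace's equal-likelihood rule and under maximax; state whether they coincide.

Row averages: Option 1=13.25, Option 2=24.5, Option 3=27, Option 4=7, Option 5=10.75, Option 6=53.25, Option 7=19.5
Highest average = 53.25 → Option 6.
Row maxima: Option 1=42, Option 2=77, Option 3=32, Option 4=27, Option 5=37, Option 6=72, Option 7=72
Best best-case = 77 → Option 2.

laplace → Option 6; maximax → Option 2 (disagree)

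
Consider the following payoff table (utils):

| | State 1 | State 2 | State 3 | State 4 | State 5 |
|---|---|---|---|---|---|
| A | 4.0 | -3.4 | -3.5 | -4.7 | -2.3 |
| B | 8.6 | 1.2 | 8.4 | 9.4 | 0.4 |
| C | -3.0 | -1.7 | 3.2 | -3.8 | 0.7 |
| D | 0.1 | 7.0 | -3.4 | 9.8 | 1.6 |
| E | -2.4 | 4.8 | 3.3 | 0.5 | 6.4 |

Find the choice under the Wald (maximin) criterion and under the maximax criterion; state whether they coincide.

maximin → B; maximax → D (disagree)

Row minima: A=-4.7, B=0.4, C=-3.8, D=-3.4, E=-2.4
Best worst-case = 0.4 → B.
Row maxima: A=4.0, B=9.4, C=3.2, D=9.8, E=6.4
Best best-case = 9.8 → D.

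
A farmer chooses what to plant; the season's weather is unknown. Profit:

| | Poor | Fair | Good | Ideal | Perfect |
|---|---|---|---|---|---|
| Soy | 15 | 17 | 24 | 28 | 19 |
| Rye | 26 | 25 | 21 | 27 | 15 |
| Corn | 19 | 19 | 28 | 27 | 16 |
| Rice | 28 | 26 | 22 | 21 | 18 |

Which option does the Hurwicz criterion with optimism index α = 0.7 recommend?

Rice

Soy: 0.7·28 + 0.3·15 = 24.1
Rye: 0.7·27 + 0.3·15 = 23.4
Corn: 0.7·28 + 0.3·16 = 24.4
Rice: 0.7·28 + 0.3·18 = 25
Highest Hurwicz score = 25 → Rice.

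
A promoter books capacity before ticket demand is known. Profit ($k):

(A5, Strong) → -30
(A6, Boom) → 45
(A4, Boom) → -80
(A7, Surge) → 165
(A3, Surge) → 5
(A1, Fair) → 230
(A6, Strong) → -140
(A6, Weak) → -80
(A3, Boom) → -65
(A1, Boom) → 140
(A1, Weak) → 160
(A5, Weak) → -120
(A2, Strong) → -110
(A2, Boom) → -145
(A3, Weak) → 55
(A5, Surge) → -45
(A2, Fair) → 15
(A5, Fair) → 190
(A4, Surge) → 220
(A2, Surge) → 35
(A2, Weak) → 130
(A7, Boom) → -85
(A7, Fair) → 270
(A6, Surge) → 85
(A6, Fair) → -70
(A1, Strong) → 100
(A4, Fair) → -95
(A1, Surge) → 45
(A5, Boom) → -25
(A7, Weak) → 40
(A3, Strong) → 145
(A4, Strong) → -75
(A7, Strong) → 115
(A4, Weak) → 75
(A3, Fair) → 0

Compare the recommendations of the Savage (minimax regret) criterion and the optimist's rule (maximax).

Column bests: Weak=160, Fair=270, Strong=145, Boom=140, Surge=220.
A1 regrets: 0, 40, 45, 0, 175 → max 175
A2 regrets: 30, 255, 255, 285, 185 → max 285
A3 regrets: 105, 270, 0, 205, 215 → max 270
A4 regrets: 85, 365, 220, 220, 0 → max 365
A5 regrets: 280, 80, 175, 165, 265 → max 280
A6 regrets: 240, 340, 285, 95, 135 → max 340
A7 regrets: 120, 0, 30, 225, 55 → max 225
Smallest max regret = 175 → A1.
Row maxima: A1=230, A2=130, A3=145, A4=220, A5=190, A6=85, A7=270
Best best-case = 270 → A7.

minimax regret → A1; maximax → A7 (disagree)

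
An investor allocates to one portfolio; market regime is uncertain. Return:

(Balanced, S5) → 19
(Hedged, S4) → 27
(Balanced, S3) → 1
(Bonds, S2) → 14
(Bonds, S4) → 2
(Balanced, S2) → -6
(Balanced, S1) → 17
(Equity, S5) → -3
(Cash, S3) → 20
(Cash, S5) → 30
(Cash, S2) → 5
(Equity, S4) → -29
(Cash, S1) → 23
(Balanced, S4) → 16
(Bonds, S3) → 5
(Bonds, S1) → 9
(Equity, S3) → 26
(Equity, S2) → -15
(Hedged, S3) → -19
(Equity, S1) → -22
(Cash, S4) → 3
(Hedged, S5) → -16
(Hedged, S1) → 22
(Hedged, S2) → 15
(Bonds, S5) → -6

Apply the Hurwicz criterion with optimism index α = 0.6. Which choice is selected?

Bonds: 0.6·14 + 0.4·(-6) = 6
Equity: 0.6·26 + 0.4·(-29) = 4
Hedged: 0.6·27 + 0.4·(-19) = 8.6
Cash: 0.6·30 + 0.4·3 = 19.2
Balanced: 0.6·19 + 0.4·(-6) = 9
Highest Hurwicz score = 19.2 → Cash.

Cash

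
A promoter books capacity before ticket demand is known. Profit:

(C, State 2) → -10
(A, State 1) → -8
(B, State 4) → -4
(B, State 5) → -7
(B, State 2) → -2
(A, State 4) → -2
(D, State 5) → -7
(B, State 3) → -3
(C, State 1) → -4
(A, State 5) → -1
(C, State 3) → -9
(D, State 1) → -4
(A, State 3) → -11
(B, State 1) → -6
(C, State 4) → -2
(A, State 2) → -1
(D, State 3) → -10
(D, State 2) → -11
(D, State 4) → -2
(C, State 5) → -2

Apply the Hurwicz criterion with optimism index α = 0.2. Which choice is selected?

B

A: 0.2·(-1) + 0.8·(-11) = -9
B: 0.2·(-2) + 0.8·(-7) = -6
C: 0.2·(-2) + 0.8·(-10) = -8.4
D: 0.2·(-2) + 0.8·(-11) = -9.2
Highest Hurwicz score = -6 → B.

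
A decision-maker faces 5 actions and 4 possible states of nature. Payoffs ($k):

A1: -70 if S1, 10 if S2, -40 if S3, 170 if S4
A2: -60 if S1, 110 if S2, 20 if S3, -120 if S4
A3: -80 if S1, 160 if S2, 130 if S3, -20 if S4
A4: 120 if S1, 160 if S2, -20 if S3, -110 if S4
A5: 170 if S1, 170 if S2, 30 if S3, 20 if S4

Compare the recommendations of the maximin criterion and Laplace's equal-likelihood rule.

maximin → A5; laplace → A5 (agree)

Row minima: A1=-70, A2=-120, A3=-80, A4=-110, A5=20
Best worst-case = 20 → A5.
Row averages: A1=17.5, A2=-12.5, A3=47.5, A4=37.5, A5=97.5
Highest average = 97.5 → A5.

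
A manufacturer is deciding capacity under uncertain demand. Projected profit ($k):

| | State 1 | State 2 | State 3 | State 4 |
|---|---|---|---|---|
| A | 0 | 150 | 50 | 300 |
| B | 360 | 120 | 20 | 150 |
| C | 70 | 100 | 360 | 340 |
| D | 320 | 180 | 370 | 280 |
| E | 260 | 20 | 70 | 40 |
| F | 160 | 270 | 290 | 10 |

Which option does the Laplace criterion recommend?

D

Row averages: A=125, B=162.5, C=217.5, D=287.5, E=97.5, F=182.5
Highest average = 287.5 → D.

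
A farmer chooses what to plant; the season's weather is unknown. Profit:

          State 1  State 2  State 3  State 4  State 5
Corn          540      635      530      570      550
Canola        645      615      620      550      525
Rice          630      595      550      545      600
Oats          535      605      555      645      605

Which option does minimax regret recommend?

Canola

Column bests: State 1=645, State 2=635, State 3=620, State 4=645, State 5=605.
Corn regrets: 105, 0, 90, 75, 55 → max 105
Canola regrets: 0, 20, 0, 95, 80 → max 95
Rice regrets: 15, 40, 70, 100, 5 → max 100
Oats regrets: 110, 30, 65, 0, 0 → max 110
Smallest max regret = 95 → Canola.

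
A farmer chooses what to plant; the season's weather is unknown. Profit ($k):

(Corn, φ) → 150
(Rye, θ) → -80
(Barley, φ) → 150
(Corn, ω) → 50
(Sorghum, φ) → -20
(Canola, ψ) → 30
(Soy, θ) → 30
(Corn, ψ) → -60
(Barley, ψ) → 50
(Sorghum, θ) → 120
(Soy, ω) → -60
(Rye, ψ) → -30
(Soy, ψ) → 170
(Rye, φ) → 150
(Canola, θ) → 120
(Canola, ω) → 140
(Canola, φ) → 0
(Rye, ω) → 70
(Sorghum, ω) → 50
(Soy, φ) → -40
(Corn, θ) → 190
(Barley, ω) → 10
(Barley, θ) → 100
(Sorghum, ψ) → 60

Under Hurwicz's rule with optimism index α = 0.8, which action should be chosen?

Soy: 0.8·170 + 0.2·(-60) = 124
Barley: 0.8·150 + 0.2·10 = 122
Rye: 0.8·150 + 0.2·(-80) = 104
Corn: 0.8·190 + 0.2·(-60) = 140
Canola: 0.8·140 + 0.2·0 = 112
Sorghum: 0.8·120 + 0.2·(-20) = 92
Highest Hurwicz score = 140 → Corn.

Corn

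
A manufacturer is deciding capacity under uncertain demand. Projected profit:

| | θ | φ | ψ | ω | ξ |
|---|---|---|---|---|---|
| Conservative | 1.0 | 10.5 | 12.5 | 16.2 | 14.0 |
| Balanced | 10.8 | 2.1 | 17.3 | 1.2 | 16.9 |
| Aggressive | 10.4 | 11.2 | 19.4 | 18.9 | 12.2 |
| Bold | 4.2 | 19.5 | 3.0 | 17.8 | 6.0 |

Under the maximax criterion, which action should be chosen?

Row maxima: Conservative=16.2, Balanced=17.3, Aggressive=19.4, Bold=19.5
Best best-case = 19.5 → Bold.

Bold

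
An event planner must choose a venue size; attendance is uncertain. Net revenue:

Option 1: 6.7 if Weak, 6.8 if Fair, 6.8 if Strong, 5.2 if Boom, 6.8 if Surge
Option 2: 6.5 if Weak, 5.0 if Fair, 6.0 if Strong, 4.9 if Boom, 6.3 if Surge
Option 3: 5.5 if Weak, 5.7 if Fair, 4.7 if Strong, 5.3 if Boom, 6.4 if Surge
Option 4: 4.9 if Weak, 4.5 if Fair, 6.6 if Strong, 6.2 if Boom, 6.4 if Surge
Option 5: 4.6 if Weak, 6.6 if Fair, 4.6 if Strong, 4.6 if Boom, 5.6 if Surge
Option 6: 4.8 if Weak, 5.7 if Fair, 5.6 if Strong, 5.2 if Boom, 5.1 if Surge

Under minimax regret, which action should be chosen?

Option 1

Column bests: Weak=6.7, Fair=6.8, Strong=6.8, Boom=6.2, Surge=6.8.
Option 1 regrets: 0.0, 0.0, 0.0, 1.0, 0.0 → max 1.0
Option 2 regrets: 0.2, 1.8, 0.8, 1.3, 0.5 → max 1.8
Option 3 regrets: 1.2, 1.1, 2.1, 0.9, 0.4 → max 2.1
Option 4 regrets: 1.8, 2.3, 0.2, 0.0, 0.4 → max 2.3
Option 5 regrets: 2.1, 0.2, 2.2, 1.6, 1.2 → max 2.2
Option 6 regrets: 1.9, 1.1, 1.2, 1.0, 1.7 → max 1.9
Smallest max regret = 1.0 → Option 1.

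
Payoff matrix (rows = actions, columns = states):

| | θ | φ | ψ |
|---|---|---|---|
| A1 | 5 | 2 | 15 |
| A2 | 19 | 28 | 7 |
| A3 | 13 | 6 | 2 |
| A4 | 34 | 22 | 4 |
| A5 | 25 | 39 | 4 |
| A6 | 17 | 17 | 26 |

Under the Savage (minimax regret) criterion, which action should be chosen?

A2

Column bests: θ=34, φ=39, ψ=26.
A1 regrets: 29, 37, 11 → max 37
A2 regrets: 15, 11, 19 → max 19
A3 regrets: 21, 33, 24 → max 33
A4 regrets: 0, 17, 22 → max 22
A5 regrets: 9, 0, 22 → max 22
A6 regrets: 17, 22, 0 → max 22
Smallest max regret = 19 → A2.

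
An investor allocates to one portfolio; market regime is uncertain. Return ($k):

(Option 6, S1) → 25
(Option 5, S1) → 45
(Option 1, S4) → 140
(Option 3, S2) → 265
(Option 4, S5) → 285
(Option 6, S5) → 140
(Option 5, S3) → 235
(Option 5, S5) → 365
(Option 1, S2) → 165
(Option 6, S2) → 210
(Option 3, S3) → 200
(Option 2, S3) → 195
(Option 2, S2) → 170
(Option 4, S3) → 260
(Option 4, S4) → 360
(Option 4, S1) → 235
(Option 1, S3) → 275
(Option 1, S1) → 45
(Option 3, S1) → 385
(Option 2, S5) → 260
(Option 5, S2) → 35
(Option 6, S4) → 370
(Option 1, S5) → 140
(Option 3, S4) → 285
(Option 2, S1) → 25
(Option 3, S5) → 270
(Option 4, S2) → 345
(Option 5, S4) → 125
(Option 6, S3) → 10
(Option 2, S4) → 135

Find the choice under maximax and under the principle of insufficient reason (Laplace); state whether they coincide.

Row maxima: Option 1=275, Option 2=260, Option 3=385, Option 4=360, Option 5=365, Option 6=370
Best best-case = 385 → Option 3.
Row averages: Option 1=153, Option 2=157, Option 3=281, Option 4=297, Option 5=161, Option 6=151
Highest average = 297 → Option 4.

maximax → Option 3; laplace → Option 4 (disagree)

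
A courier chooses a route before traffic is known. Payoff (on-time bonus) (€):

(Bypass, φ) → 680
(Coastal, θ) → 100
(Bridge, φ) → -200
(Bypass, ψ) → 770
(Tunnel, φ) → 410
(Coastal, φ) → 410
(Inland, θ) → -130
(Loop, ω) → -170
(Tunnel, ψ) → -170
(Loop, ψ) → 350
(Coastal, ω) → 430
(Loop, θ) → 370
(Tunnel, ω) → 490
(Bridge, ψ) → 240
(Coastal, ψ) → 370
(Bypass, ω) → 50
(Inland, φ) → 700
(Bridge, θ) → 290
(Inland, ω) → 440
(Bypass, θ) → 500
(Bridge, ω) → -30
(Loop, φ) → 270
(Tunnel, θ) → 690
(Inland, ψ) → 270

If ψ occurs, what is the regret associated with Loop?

Best payoff under ψ is 770.
Regret = 770 − 350 = 420.

420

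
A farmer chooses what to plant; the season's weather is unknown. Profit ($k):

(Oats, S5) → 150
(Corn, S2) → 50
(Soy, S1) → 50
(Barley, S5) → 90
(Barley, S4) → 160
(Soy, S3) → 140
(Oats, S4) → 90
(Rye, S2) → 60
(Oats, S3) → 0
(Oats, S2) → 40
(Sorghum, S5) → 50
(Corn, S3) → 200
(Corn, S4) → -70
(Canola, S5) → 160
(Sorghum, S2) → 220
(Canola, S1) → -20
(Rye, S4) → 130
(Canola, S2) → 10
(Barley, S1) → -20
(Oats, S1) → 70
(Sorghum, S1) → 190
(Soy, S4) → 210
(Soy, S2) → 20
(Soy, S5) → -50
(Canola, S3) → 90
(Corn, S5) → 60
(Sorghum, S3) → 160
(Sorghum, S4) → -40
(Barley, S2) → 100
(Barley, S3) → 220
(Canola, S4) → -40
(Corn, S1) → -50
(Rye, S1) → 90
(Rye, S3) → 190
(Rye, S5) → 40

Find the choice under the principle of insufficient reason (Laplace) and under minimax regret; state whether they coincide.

laplace → Sorghum; minimax regret → Rye (disagree)

Row averages: Canola=40, Barley=110, Rye=102, Soy=74, Sorghum=116, Corn=38, Oats=70
Highest average = 116 → Sorghum.
Column bests: S1=190, S2=220, S3=220, S4=210, S5=160.
Canola regrets: 210, 210, 130, 250, 0 → max 250
Barley regrets: 210, 120, 0, 50, 70 → max 210
Rye regrets: 100, 160, 30, 80, 120 → max 160
Soy regrets: 140, 200, 80, 0, 210 → max 210
Sorghum regrets: 0, 0, 60, 250, 110 → max 250
Corn regrets: 240, 170, 20, 280, 100 → max 280
Oats regrets: 120, 180, 220, 120, 10 → max 220
Smallest max regret = 160 → Rye.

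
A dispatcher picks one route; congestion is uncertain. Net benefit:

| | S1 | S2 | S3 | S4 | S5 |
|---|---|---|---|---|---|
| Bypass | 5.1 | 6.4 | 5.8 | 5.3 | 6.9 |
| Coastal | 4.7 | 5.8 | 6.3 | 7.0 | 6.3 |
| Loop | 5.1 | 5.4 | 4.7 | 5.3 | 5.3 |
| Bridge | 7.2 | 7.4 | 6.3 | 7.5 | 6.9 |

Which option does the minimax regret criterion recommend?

Column bests: S1=7.2, S2=7.4, S3=6.3, S4=7.5, S5=6.9.
Bypass regrets: 2.1, 1.0, 0.5, 2.2, 0.0 → max 2.2
Coastal regrets: 2.5, 1.6, 0.0, 0.5, 0.6 → max 2.5
Loop regrets: 2.1, 2.0, 1.6, 2.2, 1.6 → max 2.2
Bridge regrets: 0.0, 0.0, 0.0, 0.0, 0.0 → max 0.0
Smallest max regret = 0.0 → Bridge.

Bridge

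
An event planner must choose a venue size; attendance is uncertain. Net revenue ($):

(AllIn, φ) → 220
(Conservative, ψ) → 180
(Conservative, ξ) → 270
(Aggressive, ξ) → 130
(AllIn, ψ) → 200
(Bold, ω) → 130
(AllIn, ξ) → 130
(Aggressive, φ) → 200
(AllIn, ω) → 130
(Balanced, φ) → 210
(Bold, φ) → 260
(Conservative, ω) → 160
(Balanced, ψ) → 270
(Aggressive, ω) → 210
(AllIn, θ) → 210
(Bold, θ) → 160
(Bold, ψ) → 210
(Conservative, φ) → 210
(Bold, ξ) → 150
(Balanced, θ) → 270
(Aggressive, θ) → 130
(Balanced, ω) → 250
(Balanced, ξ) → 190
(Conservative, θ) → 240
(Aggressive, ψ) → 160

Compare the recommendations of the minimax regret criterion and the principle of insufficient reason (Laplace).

minimax regret → Balanced; laplace → Balanced (agree)

Column bests: θ=270, φ=260, ψ=270, ω=250, ξ=270.
Conservative regrets: 30, 50, 90, 90, 0 → max 90
Balanced regrets: 0, 50, 0, 0, 80 → max 80
Aggressive regrets: 140, 60, 110, 40, 140 → max 140
Bold regrets: 110, 0, 60, 120, 120 → max 120
AllIn regrets: 60, 40, 70, 120, 140 → max 140
Smallest max regret = 80 → Balanced.
Row averages: Conservative=212, Balanced=238, Aggressive=166, Bold=182, AllIn=178
Highest average = 238 → Balanced.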